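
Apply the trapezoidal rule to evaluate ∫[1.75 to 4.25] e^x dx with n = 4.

f(x) = e^x
a = 1.75, b = 4.25, n = 4
h = (b - a)/n = 0.625000

Trapezoidal rule: (h/2)[f(x₀) + 2f(x₁) + 2f(x₂) + ... + f(xₙ)]

x_0 = 1.7500, f(x_0) = 5.754603, coefficient = 1
x_1 = 2.3750, f(x_1) = 10.751013, coefficient = 2
x_2 = 3.0000, f(x_2) = 20.085537, coefficient = 2
x_3 = 3.6250, f(x_3) = 37.524723, coefficient = 2
x_4 = 4.2500, f(x_4) = 70.105412, coefficient = 1

I ≈ (0.625000/2) × 212.582562 = 66.432050
Exact value: 64.350810
Error: 2.081241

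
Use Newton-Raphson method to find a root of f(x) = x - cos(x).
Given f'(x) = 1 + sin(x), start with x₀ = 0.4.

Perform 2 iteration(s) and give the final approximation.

f(x) = x - cos(x)
f'(x) = 1 + sin(x)
x₀ = 0.4

Newton-Raphson formula: x_{n+1} = x_n - f(x_n)/f'(x_n)

Iteration 1:
  f(0.400000) = -0.521061
  f'(0.400000) = 1.389418
  x_1 = 0.400000 - (-0.521061)/1.389418 = 0.775021
Iteration 2:
  f(0.775021) = 0.060615
  f'(0.775021) = 1.699731
  x_2 = 0.775021 - 0.060615/1.699731 = 0.739360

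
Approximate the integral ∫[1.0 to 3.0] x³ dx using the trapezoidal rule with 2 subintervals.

f(x) = x³
a = 1.0, b = 3.0, n = 2
h = (b - a)/n = 1.000000

Trapezoidal rule: (h/2)[f(x₀) + 2f(x₁) + 2f(x₂) + ... + f(xₙ)]

x_0 = 1.0000, f(x_0) = 1.000000, coefficient = 1
x_1 = 2.0000, f(x_1) = 8.000000, coefficient = 2
x_2 = 3.0000, f(x_2) = 27.000000, coefficient = 1

I ≈ (1.000000/2) × 44.000000 = 22.000000
Exact value: 20.000000
Error: 2.000000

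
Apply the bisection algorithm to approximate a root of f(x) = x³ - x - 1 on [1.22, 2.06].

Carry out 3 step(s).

f(x) = x³ - x - 1
Initial interval: [1.22, 2.06]

Iteration 1:
  c_1 = (1.220000 + 2.060000)/2 = 1.640000
  f(c_1) = f(1.640000) = 1.770944
  f(a) × f(c) < 0, new interval: [1.220000, 1.640000]
Iteration 2:
  c_2 = (1.220000 + 1.640000)/2 = 1.430000
  f(c_2) = f(1.430000) = 0.494207
  f(a) × f(c) < 0, new interval: [1.220000, 1.430000]
Iteration 3:
  c_3 = (1.220000 + 1.430000)/2 = 1.325000
  f(c_3) = f(1.325000) = 0.001203
  f(a) × f(c) < 0, new interval: [1.220000, 1.325000]

After 3 iteration(s), the approximation is c_3 = 1.325000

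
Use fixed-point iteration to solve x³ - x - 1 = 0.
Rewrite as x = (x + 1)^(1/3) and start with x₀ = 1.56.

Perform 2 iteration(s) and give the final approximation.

Equation: x³ - x - 1 = 0
Fixed-point form: x = (x + 1)^(1/3)
x₀ = 1.56

x_1 = g(1.560000) = 1.367981
x_2 = g(1.367981) = 1.332885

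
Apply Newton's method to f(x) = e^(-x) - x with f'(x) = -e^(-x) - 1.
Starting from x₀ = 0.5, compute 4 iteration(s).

f(x) = e^(-x) - x
f'(x) = -e^(-x) - 1
x₀ = 0.5

Newton-Raphson formula: x_{n+1} = x_n - f(x_n)/f'(x_n)

Iteration 1:
  f(0.500000) = 0.106531
  f'(0.500000) = -1.606531
  x_1 = 0.500000 - 0.106531/(-1.606531) = 0.566311
Iteration 2:
  f(0.566311) = 0.001305
  f'(0.566311) = -1.567616
  x_2 = 0.566311 - 0.001305/(-1.567616) = 0.567143
Iteration 3:
  f(0.567143) = 0.000000
  f'(0.567143) = -1.567143
  x_3 = 0.567143 - 0.000000/(-1.567143) = 0.567143
Iteration 4:
  f(0.567143) = 0.000000
  f'(0.567143) = -1.567143
  x_4 = 0.567143 - 0.000000/(-1.567143) = 0.567143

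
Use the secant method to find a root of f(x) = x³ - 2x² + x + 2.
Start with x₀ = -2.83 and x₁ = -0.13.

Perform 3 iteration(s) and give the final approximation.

f(x) = x³ - 2x² + x + 2
x₀ = -2.83, x₁ = -0.13

Secant formula: x_{n+1} = x_n - f(x_n)(x_n - x_{n-1})/(f(x_n) - f(x_{n-1}))

Iteration 1:
  f(-2.830000) = -39.512987
  f(-0.130000) = 1.834003
  x_2 = -0.130000 - 1.834003×(-0.130000 - (-2.830000))/(1.834003 - (-39.512987))
       = -0.249762
Iteration 2:
  f(-0.130000) = 1.834003
  f(-0.249762) = 1.609895
  x_3 = -0.249762 - 1.609895×(-0.249762 - (-0.130000))/(1.609895 - 1.834003)
       = -1.110082
Iteration 3:
  f(-0.249762) = 1.609895
  f(-1.110082) = -2.942582
  x_4 = -1.110082 - (-2.942582)×(-1.110082 - (-0.249762))/(-2.942582 - 1.609895)
       = -0.553998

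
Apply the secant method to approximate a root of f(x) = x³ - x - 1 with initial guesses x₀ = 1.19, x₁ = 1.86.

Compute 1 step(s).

f(x) = x³ - x - 1
x₀ = 1.19, x₁ = 1.86

Secant formula: x_{n+1} = x_n - f(x_n)(x_n - x_{n-1})/(f(x_n) - f(x_{n-1}))

Iteration 1:
  f(1.190000) = -0.504841
  f(1.860000) = 3.574856
  x_2 = 1.860000 - 3.574856×(1.860000 - 1.190000)/(3.574856 - (-0.504841))
       = 1.272909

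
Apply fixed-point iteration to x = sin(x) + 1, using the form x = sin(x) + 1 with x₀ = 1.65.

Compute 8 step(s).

Equation: x = sin(x) + 1
Fixed-point form: x = sin(x) + 1
x₀ = 1.65

x_1 = g(1.650000) = 1.996865
x_2 = g(1.996865) = 1.910598
x_3 = g(1.910598) = 1.942821
x_4 = g(1.942821) = 1.931593
x_5 = g(1.931593) = 1.935616
x_6 = g(1.935616) = 1.934188
x_7 = g(1.934188) = 1.934697
x_8 = g(1.934697) = 1.934516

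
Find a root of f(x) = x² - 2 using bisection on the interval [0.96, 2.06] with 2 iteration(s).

f(x) = x² - 2
Initial interval: [0.96, 2.06]

Iteration 1:
  c_1 = (0.960000 + 2.060000)/2 = 1.510000
  f(c_1) = f(1.510000) = 0.280100
  f(a) × f(c) < 0, new interval: [0.960000, 1.510000]
Iteration 2:
  c_2 = (0.960000 + 1.510000)/2 = 1.235000
  f(c_2) = f(1.235000) = -0.474775
  f(a) × f(c) ≥ 0, new interval: [1.235000, 1.510000]

After 2 iteration(s), the approximation is c_2 = 1.235000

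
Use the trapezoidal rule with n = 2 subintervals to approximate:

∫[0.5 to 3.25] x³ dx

f(x) = x³
a = 0.5, b = 3.25, n = 2
h = (b - a)/n = 1.375000

Trapezoidal rule: (h/2)[f(x₀) + 2f(x₁) + 2f(x₂) + ... + f(xₙ)]

x_0 = 0.5000, f(x_0) = 0.125000, coefficient = 1
x_1 = 1.8750, f(x_1) = 6.591797, coefficient = 2
x_2 = 3.2500, f(x_2) = 34.328125, coefficient = 1

I ≈ (1.375000/2) × 47.636719 = 32.750244
Exact value: 27.875977
Error: 4.874268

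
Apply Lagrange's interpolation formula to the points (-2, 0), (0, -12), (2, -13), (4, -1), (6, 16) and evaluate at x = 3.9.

Lagrange interpolation formula:
P(x) = Σ yᵢ × Lᵢ(x)
where Lᵢ(x) = Π_{j≠i} (x - xⱼ)/(xᵢ - xⱼ)

L_0(3.9) = (3.9 - 0)/(-2 - 0) × (3.9 - 2)/(-2 - 2) × (3.9 - 4)/(-2 - 4) × (3.9 - 6)/(-2 - 6) = 0.004052
L_1(3.9) = (3.9 - (-2))/(0 - (-2)) × (3.9 - 2)/(0 - 2) × (3.9 - 4)/(0 - 4) × (3.9 - 6)/(0 - 6) = -0.024522
L_2(3.9) = (3.9 - (-2))/(2 - (-2)) × (3.9 - 0)/(2 - 0) × (3.9 - 4)/(2 - 4) × (3.9 - 6)/(2 - 6) = 0.075502
L_3(3.9) = (3.9 - (-2))/(4 - (-2)) × (3.9 - 0)/(4 - 0) × (3.9 - 2)/(4 - 2) × (3.9 - 6)/(4 - 6) = 0.956353
L_4(3.9) = (3.9 - (-2))/(6 - (-2)) × (3.9 - 0)/(6 - 0) × (3.9 - 2)/(6 - 2) × (3.9 - 4)/(6 - 4) = -0.011385

P(3.9) = 0×L_0(3.9) + (-12)×L_1(3.9) + (-13)×L_2(3.9) + (-1)×L_3(3.9) + 16×L_4(3.9)
P(3.9) = -1.825773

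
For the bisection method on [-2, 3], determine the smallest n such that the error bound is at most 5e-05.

We need (b-a)/2^n ≤ 5e-05
(3 - (-2))/2^n ≤ 5e-05
5/2^n ≤ 5e-05
2^n ≥ 100000
n ≥ log₂(100000) = 16.61
n ≥ 17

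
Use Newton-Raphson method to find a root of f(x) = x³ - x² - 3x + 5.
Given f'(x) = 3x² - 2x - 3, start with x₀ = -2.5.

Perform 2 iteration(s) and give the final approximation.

f(x) = x³ - x² - 3x + 5
f'(x) = 3x² - 2x - 3
x₀ = -2.5

Newton-Raphson formula: x_{n+1} = x_n - f(x_n)/f'(x_n)

Iteration 1:
  f(-2.500000) = -9.375000
  f'(-2.500000) = 20.750000
  x_1 = -2.500000 - (-9.375000)/20.750000 = -2.048193
Iteration 2:
  f(-2.048193) = -1.642876
  f'(-2.048193) = 13.681666
  x_2 = -2.048193 - (-1.642876)/13.681666 = -1.928114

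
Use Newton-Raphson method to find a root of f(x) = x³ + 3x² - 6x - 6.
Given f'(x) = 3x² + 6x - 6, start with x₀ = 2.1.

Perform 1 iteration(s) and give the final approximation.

f(x) = x³ + 3x² - 6x - 6
f'(x) = 3x² + 6x - 6
x₀ = 2.1

Newton-Raphson formula: x_{n+1} = x_n - f(x_n)/f'(x_n)

Iteration 1:
  f(2.100000) = 3.891000
  f'(2.100000) = 19.830000
  x_1 = 2.100000 - 3.891000/19.830000 = 1.903782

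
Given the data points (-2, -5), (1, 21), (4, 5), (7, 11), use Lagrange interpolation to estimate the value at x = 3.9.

Lagrange interpolation formula:
P(x) = Σ yᵢ × Lᵢ(x)
where Lᵢ(x) = Π_{j≠i} (x - xⱼ)/(xᵢ - xⱼ)

L_0(3.9) = (3.9 - 1)/(-2 - 1) × (3.9 - 4)/(-2 - 4) × (3.9 - 7)/(-2 - 7) = -0.005549
L_1(3.9) = (3.9 - (-2))/(1 - (-2)) × (3.9 - 4)/(1 - 4) × (3.9 - 7)/(1 - 7) = 0.033870
L_2(3.9) = (3.9 - (-2))/(4 - (-2)) × (3.9 - 1)/(4 - 1) × (3.9 - 7)/(4 - 7) = 0.982241
L_3(3.9) = (3.9 - (-2))/(7 - (-2)) × (3.9 - 1)/(7 - 1) × (3.9 - 4)/(7 - 4) = -0.010562

P(3.9) = (-5)×L_0(3.9) + 21×L_1(3.9) + 5×L_2(3.9) + 11×L_3(3.9)
P(3.9) = 5.534049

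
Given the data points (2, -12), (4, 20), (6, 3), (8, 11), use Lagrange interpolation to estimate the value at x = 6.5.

Lagrange interpolation formula:
P(x) = Σ yᵢ × Lᵢ(x)
where Lᵢ(x) = Π_{j≠i} (x - xⱼ)/(xᵢ - xⱼ)

L_0(6.5) = (6.5 - 4)/(2 - 4) × (6.5 - 6)/(2 - 6) × (6.5 - 8)/(2 - 8) = 0.039062
L_1(6.5) = (6.5 - 2)/(4 - 2) × (6.5 - 6)/(4 - 6) × (6.5 - 8)/(4 - 8) = -0.210938
L_2(6.5) = (6.5 - 2)/(6 - 2) × (6.5 - 4)/(6 - 4) × (6.5 - 8)/(6 - 8) = 1.054688
L_3(6.5) = (6.5 - 2)/(8 - 2) × (6.5 - 4)/(8 - 4) × (6.5 - 6)/(8 - 6) = 0.117188

P(6.5) = (-12)×L_0(6.5) + 20×L_1(6.5) + 3×L_2(6.5) + 11×L_3(6.5)
P(6.5) = -0.234375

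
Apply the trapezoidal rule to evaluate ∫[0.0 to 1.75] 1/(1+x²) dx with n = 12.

f(x) = 1/(1+x²)
a = 0.0, b = 1.75, n = 12
h = (b - a)/n = 0.145833

Trapezoidal rule: (h/2)[f(x₀) + 2f(x₁) + 2f(x₂) + ... + f(xₙ)]

x_0 = 0.0000, f(x_0) = 1.000000, coefficient = 1
x_1 = 0.1458, f(x_1) = 0.979176, coefficient = 2
x_2 = 0.2917, f(x_2) = 0.921600, coefficient = 2
x_3 = 0.4375, f(x_3) = 0.839344, coefficient = 2
x_4 = 0.5833, f(x_4) = 0.746114, coefficient = 2
x_5 = 0.7292, f(x_5) = 0.652876, coefficient = 2
x_6 = 0.8750, f(x_6) = 0.566372, coefficient = 2
x_7 = 1.0208, f(x_7) = 0.489692, coefficient = 2
x_8 = 1.1667, f(x_8) = 0.423529, coefficient = 2
x_9 = 1.3125, f(x_9) = 0.367288, coefficient = 2
x_10 = 1.4583, f(x_10) = 0.319822, coefficient = 2
x_11 = 1.6042, f(x_11) = 0.279849, coefficient = 2
x_12 = 1.7500, f(x_12) = 0.246154, coefficient = 1

I ≈ (0.145833/2) × 14.417480 = 1.051275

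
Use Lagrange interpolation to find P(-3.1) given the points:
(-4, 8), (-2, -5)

Lagrange interpolation formula:
P(x) = Σ yᵢ × Lᵢ(x)
where Lᵢ(x) = Π_{j≠i} (x - xⱼ)/(xᵢ - xⱼ)

L_0(-3.1) = (-3.1 - (-2))/(-4 - (-2)) = 0.550000
L_1(-3.1) = (-3.1 - (-4))/(-2 - (-4)) = 0.450000

P(-3.1) = 8×L_0(-3.1) + (-5)×L_1(-3.1)
P(-3.1) = 2.150000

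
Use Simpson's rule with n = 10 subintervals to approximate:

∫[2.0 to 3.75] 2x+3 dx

f(x) = 2x+3
a = 2.0, b = 3.75, n = 10
h = (b - a)/n = 0.175000

Simpson's rule: (h/3)[f(x₀) + 4f(x₁) + 2f(x₂) + ... + f(xₙ)]

x_0 = 2.0000, f(x_0) = 7.000000, coefficient = 1
x_1 = 2.1750, f(x_1) = 7.350000, coefficient = 4
x_2 = 2.3500, f(x_2) = 7.700000, coefficient = 2
x_3 = 2.5250, f(x_3) = 8.050000, coefficient = 4
x_4 = 2.7000, f(x_4) = 8.400000, coefficient = 2
x_5 = 2.8750, f(x_5) = 8.750000, coefficient = 4
x_6 = 3.0500, f(x_6) = 9.100000, coefficient = 2
x_7 = 3.2250, f(x_7) = 9.450000, coefficient = 4
x_8 = 3.4000, f(x_8) = 9.800000, coefficient = 2
x_9 = 3.5750, f(x_9) = 10.150000, coefficient = 4
x_10 = 3.7500, f(x_10) = 10.500000, coefficient = 1

I ≈ (0.175000/3) × 262.500000 = 15.312500
Exact value: 15.312500
Error: 0.000000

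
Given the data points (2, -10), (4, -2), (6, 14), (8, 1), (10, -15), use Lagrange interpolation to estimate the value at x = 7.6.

Lagrange interpolation formula:
P(x) = Σ yᵢ × Lᵢ(x)
where Lᵢ(x) = Π_{j≠i} (x - xⱼ)/(xᵢ - xⱼ)

L_0(7.6) = (7.6 - 4)/(2 - 4) × (7.6 - 6)/(2 - 6) × (7.6 - 8)/(2 - 8) × (7.6 - 10)/(2 - 10) = 0.014400
L_1(7.6) = (7.6 - 2)/(4 - 2) × (7.6 - 6)/(4 - 6) × (7.6 - 8)/(4 - 8) × (7.6 - 10)/(4 - 10) = -0.089600
L_2(7.6) = (7.6 - 2)/(6 - 2) × (7.6 - 4)/(6 - 4) × (7.6 - 8)/(6 - 8) × (7.6 - 10)/(6 - 10) = 0.302400
L_3(7.6) = (7.6 - 2)/(8 - 2) × (7.6 - 4)/(8 - 4) × (7.6 - 6)/(8 - 6) × (7.6 - 10)/(8 - 10) = 0.806400
L_4(7.6) = (7.6 - 2)/(10 - 2) × (7.6 - 4)/(10 - 4) × (7.6 - 6)/(10 - 6) × (7.6 - 8)/(10 - 8) = -0.033600

P(7.6) = (-10)×L_0(7.6) + (-2)×L_1(7.6) + 14×L_2(7.6) + 1×L_3(7.6) + (-15)×L_4(7.6)
P(7.6) = 5.579200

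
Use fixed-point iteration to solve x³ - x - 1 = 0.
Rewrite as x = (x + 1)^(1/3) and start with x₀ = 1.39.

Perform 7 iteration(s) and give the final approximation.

Equation: x³ - x - 1 = 0
Fixed-point form: x = (x + 1)^(1/3)
x₀ = 1.39

x_1 = g(1.390000) = 1.337004
x_2 = g(1.337004) = 1.327048
x_3 = g(1.327048) = 1.325160
x_4 = g(1.325160) = 1.324802
x_5 = g(1.324802) = 1.324734
x_6 = g(1.324734) = 1.324721
x_7 = g(1.324721) = 1.324719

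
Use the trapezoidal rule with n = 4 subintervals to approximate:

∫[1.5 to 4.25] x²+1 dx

f(x) = x²+1
a = 1.5, b = 4.25, n = 4
h = (b - a)/n = 0.687500

Trapezoidal rule: (h/2)[f(x₀) + 2f(x₁) + 2f(x₂) + ... + f(xₙ)]

x_0 = 1.5000, f(x_0) = 3.250000, coefficient = 1
x_1 = 2.1875, f(x_1) = 5.785156, coefficient = 2
x_2 = 2.8750, f(x_2) = 9.265625, coefficient = 2
x_3 = 3.5625, f(x_3) = 13.691406, coefficient = 2
x_4 = 4.2500, f(x_4) = 19.062500, coefficient = 1

I ≈ (0.687500/2) × 79.796875 = 27.430176
Exact value: 27.213542
Error: 0.216634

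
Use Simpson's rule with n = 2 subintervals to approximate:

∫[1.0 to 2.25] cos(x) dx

f(x) = cos(x)
a = 1.0, b = 2.25, n = 2
h = (b - a)/n = 0.625000

Simpson's rule: (h/3)[f(x₀) + 4f(x₁) + 2f(x₂) + ... + f(xₙ)]

x_0 = 1.0000, f(x_0) = 0.540302, coefficient = 1
x_1 = 1.6250, f(x_1) = -0.054177, coefficient = 4
x_2 = 2.2500, f(x_2) = -0.628174, coefficient = 1

I ≈ (0.625000/3) × -0.304580 = -0.063454
Exact value: -0.063398
Error: 0.000056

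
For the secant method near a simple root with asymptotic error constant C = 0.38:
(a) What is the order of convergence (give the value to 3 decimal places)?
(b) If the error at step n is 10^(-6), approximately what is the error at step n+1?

(a) Secant method has superlinear convergence with order φ = (1+√5)/2 ≈ 1.618.
    This means |e_{n+1}| ≈ C|e_n|^1.618.

(b) With |e_n| = 10^(-6) and C = 0.38:
    |e_{n+1}| ≈ 0.38 × (10^(-6))^1.618 = 0.38 × 10^(-9.71)

(a) ≈ 1.618 (golden ratio); (b) |e_{n+1}| ≈ 7.440e-11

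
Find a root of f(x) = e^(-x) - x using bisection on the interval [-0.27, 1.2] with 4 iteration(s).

f(x) = e^(-x) - x
Initial interval: [-0.27, 1.2]

Iteration 1:
  c_1 = (-0.270000 + 1.200000)/2 = 0.465000
  f(c_1) = f(0.465000) = 0.163135
  f(a) × f(c) ≥ 0, new interval: [0.465000, 1.200000]
Iteration 2:
  c_2 = (0.465000 + 1.200000)/2 = 0.832500
  f(c_2) = f(0.832500) = -0.397539
  f(a) × f(c) < 0, new interval: [0.465000, 0.832500]
Iteration 3:
  c_3 = (0.465000 + 0.832500)/2 = 0.648750
  f(c_3) = f(0.648750) = -0.126051
  f(a) × f(c) < 0, new interval: [0.465000, 0.648750]
Iteration 4:
  c_4 = (0.465000 + 0.648750)/2 = 0.556875
  f(c_4) = f(0.556875) = 0.016122
  f(a) × f(c) ≥ 0, new interval: [0.556875, 0.648750]

After 4 iteration(s), the approximation is c_4 = 0.556875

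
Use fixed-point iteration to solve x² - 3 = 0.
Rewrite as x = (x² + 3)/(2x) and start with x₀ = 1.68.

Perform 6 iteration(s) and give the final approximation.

Equation: x² - 3 = 0
Fixed-point form: x = (x² + 3)/(2x)
x₀ = 1.68

x_1 = g(1.680000) = 1.732857
x_2 = g(1.732857) = 1.732051
x_3 = g(1.732051) = 1.732051
x_4 = g(1.732051) = 1.732051
x_5 = g(1.732051) = 1.732051
x_6 = g(1.732051) = 1.732051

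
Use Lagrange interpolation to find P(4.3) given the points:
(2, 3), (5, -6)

Lagrange interpolation formula:
P(x) = Σ yᵢ × Lᵢ(x)
where Lᵢ(x) = Π_{j≠i} (x - xⱼ)/(xᵢ - xⱼ)

L_0(4.3) = (4.3 - 5)/(2 - 5) = 0.233333
L_1(4.3) = (4.3 - 2)/(5 - 2) = 0.766667

P(4.3) = 3×L_0(4.3) + (-6)×L_1(4.3)
P(4.3) = -3.900000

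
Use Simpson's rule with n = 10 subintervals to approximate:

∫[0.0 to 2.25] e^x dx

f(x) = e^x
a = 0.0, b = 2.25, n = 10
h = (b - a)/n = 0.225000

Simpson's rule: (h/3)[f(x₀) + 4f(x₁) + 2f(x₂) + ... + f(xₙ)]

x_0 = 0.0000, f(x_0) = 1.000000, coefficient = 1
x_1 = 0.2250, f(x_1) = 1.252323, coefficient = 4
x_2 = 0.4500, f(x_2) = 1.568312, coefficient = 2
x_3 = 0.6750, f(x_3) = 1.964033, coefficient = 4
x_4 = 0.9000, f(x_4) = 2.459603, coefficient = 2
x_5 = 1.1250, f(x_5) = 3.080217, coefficient = 4
x_6 = 1.3500, f(x_6) = 3.857426, coefficient = 2
x_7 = 1.5750, f(x_7) = 4.830742, coefficient = 4
x_8 = 1.8000, f(x_8) = 6.049647, coefficient = 2
x_9 = 2.0250, f(x_9) = 7.576111, coefficient = 4
x_10 = 2.2500, f(x_10) = 9.487736, coefficient = 1

I ≈ (0.225000/3) × 113.171413 = 8.487856
Exact value: 8.487736
Error: 0.000120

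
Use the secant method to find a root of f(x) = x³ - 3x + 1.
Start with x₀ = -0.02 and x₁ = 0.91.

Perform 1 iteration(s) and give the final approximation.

f(x) = x³ - 3x + 1
x₀ = -0.02, x₁ = 0.91

Secant formula: x_{n+1} = x_n - f(x_n)(x_n - x_{n-1})/(f(x_n) - f(x_{n-1}))

Iteration 1:
  f(-0.020000) = 1.059992
  f(0.910000) = -0.976429
  x_2 = 0.910000 - (-0.976429)×(0.910000 - (-0.020000))/(-0.976429 - 1.059992)
       = 0.464081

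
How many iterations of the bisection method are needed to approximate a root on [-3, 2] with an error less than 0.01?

We need (b-a)/2^n ≤ 0.01
(2 - (-3))/2^n ≤ 0.01
5/2^n ≤ 0.01
2^n ≥ 500
n ≥ log₂(500) = 8.97
n ≥ 9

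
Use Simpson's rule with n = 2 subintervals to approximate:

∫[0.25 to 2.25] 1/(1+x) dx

f(x) = 1/(1+x)
a = 0.25, b = 2.25, n = 2
h = (b - a)/n = 1.000000

Simpson's rule: (h/3)[f(x₀) + 4f(x₁) + 2f(x₂) + ... + f(xₙ)]

x_0 = 0.2500, f(x_0) = 0.800000, coefficient = 1
x_1 = 1.2500, f(x_1) = 0.444444, coefficient = 4
x_2 = 2.2500, f(x_2) = 0.307692, coefficient = 1

I ≈ (1.000000/3) × 2.885470 = 0.961823
Exact value: 0.955511
Error: 0.006312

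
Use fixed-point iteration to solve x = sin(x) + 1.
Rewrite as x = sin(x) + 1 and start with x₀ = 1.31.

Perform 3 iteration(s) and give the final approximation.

Equation: x = sin(x) + 1
Fixed-point form: x = sin(x) + 1
x₀ = 1.31

x_1 = g(1.310000) = 1.966185
x_2 = g(1.966185) = 1.922847
x_3 = g(1.922847) = 1.938668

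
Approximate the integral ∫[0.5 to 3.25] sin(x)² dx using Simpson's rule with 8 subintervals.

f(x) = sin(x)²
a = 0.5, b = 3.25, n = 8
h = (b - a)/n = 0.343750

Simpson's rule: (h/3)[f(x₀) + 4f(x₁) + 2f(x₂) + ... + f(xₙ)]

x_0 = 0.5000, f(x_0) = 0.229849, coefficient = 1
x_1 = 0.8438, f(x_1) = 0.558219, coefficient = 4
x_2 = 1.1875, f(x_2) = 0.860139, coefficient = 2
x_3 = 1.5312, f(x_3) = 0.998437, coefficient = 4
x_4 = 1.8750, f(x_4) = 0.910280, coefficient = 2
x_5 = 2.2188, f(x_5) = 0.635720, coefficient = 4
x_6 = 2.5625, f(x_6) = 0.299499, coefficient = 2
x_7 = 2.9062, f(x_7) = 0.054371, coefficient = 4
x_8 = 3.2500, f(x_8) = 0.011706, coefficient = 1

I ≈ (0.343750/3) × 13.368381 = 1.531794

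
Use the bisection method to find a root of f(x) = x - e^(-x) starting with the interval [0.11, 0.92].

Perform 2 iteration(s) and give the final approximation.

f(x) = x - e^(-x)
Initial interval: [0.11, 0.92]

Iteration 1:
  c_1 = (0.110000 + 0.920000)/2 = 0.515000
  f(c_1) = f(0.515000) = -0.082501
  f(a) × f(c) ≥ 0, new interval: [0.515000, 0.920000]
Iteration 2:
  c_2 = (0.515000 + 0.920000)/2 = 0.717500
  f(c_2) = f(0.717500) = 0.229529
  f(a) × f(c) < 0, new interval: [0.515000, 0.717500]

After 2 iteration(s), the approximation is c_2 = 0.717500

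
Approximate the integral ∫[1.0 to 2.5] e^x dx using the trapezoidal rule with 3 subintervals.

f(x) = e^x
a = 1.0, b = 2.5, n = 3
h = (b - a)/n = 0.500000

Trapezoidal rule: (h/2)[f(x₀) + 2f(x₁) + 2f(x₂) + ... + f(xₙ)]

x_0 = 1.0000, f(x_0) = 2.718282, coefficient = 1
x_1 = 1.5000, f(x_1) = 4.481689, coefficient = 2
x_2 = 2.0000, f(x_2) = 7.389056, coefficient = 2
x_3 = 2.5000, f(x_3) = 12.182494, coefficient = 1

I ≈ (0.500000/2) × 38.642266 = 9.660567
Exact value: 9.464212
Error: 0.196354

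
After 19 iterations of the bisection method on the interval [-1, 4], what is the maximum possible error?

Bisection error bound: |error| ≤ (b-a)/2^n
|error| ≤ (4 - (-1))/2^19 = 5/2^19
|error| ≤ 0.0000095367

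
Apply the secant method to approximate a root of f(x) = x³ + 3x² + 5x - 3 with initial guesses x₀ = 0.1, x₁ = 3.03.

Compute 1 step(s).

f(x) = x³ + 3x² + 5x - 3
x₀ = 0.1, x₁ = 3.03

Secant formula: x_{n+1} = x_n - f(x_n)(x_n - x_{n-1})/(f(x_n) - f(x_{n-1}))

Iteration 1:
  f(0.100000) = -2.469000
  f(3.030000) = 67.510827
  x_2 = 3.030000 - 67.510827×(3.030000 - 0.100000)/(67.510827 - (-2.469000))
       = 0.203375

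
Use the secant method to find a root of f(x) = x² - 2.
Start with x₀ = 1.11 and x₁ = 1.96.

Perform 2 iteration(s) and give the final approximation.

f(x) = x² - 2
x₀ = 1.11, x₁ = 1.96

Secant formula: x_{n+1} = x_n - f(x_n)(x_n - x_{n-1})/(f(x_n) - f(x_{n-1}))

Iteration 1:
  f(1.110000) = -0.767900
  f(1.960000) = 1.841600
  x_2 = 1.960000 - 1.841600×(1.960000 - 1.110000)/(1.841600 - (-0.767900))
       = 1.360130
Iteration 2:
  f(1.960000) = 1.841600
  f(1.360130) = -0.150046
  x_3 = 1.360130 - (-0.150046)×(1.360130 - 1.960000)/(-0.150046 - 1.841600)
       = 1.405323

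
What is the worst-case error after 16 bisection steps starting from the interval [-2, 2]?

Bisection error bound: |error| ≤ (b-a)/2^n
|error| ≤ (2 - (-2))/2^16 = 4/2^16
|error| ≤ 0.0000610352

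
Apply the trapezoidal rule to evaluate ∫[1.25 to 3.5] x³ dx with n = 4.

f(x) = x³
a = 1.25, b = 3.5, n = 4
h = (b - a)/n = 0.562500

Trapezoidal rule: (h/2)[f(x₀) + 2f(x₁) + 2f(x₂) + ... + f(xₙ)]

x_0 = 1.2500, f(x_0) = 1.953125, coefficient = 1
x_1 = 1.8125, f(x_1) = 5.954346, coefficient = 2
x_2 = 2.3750, f(x_2) = 13.396484, coefficient = 2
x_3 = 2.9375, f(x_3) = 25.347412, coefficient = 2
x_4 = 3.5000, f(x_4) = 42.875000, coefficient = 1

I ≈ (0.562500/2) × 134.224609 = 37.750671
Exact value: 36.905273
Error: 0.845398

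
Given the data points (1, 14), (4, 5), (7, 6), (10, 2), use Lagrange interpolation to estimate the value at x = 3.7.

Lagrange interpolation formula:
P(x) = Σ yᵢ × Lᵢ(x)
where Lᵢ(x) = Π_{j≠i} (x - xⱼ)/(xᵢ - xⱼ)

L_0(3.7) = (3.7 - 4)/(1 - 4) × (3.7 - 7)/(1 - 7) × (3.7 - 10)/(1 - 10) = 0.038500
L_1(3.7) = (3.7 - 1)/(4 - 1) × (3.7 - 7)/(4 - 7) × (3.7 - 10)/(4 - 10) = 1.039500
L_2(3.7) = (3.7 - 1)/(7 - 1) × (3.7 - 4)/(7 - 4) × (3.7 - 10)/(7 - 10) = -0.094500
L_3(3.7) = (3.7 - 1)/(10 - 1) × (3.7 - 4)/(10 - 4) × (3.7 - 7)/(10 - 7) = 0.016500

P(3.7) = 14×L_0(3.7) + 5×L_1(3.7) + 6×L_2(3.7) + 2×L_3(3.7)
P(3.7) = 5.202500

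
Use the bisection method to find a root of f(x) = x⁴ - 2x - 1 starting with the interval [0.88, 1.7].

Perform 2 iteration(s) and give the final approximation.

f(x) = x⁴ - 2x - 1
Initial interval: [0.88, 1.7]

Iteration 1:
  c_1 = (0.880000 + 1.700000)/2 = 1.290000
  f(c_1) = f(1.290000) = -0.810771
  f(a) × f(c) ≥ 0, new interval: [1.290000, 1.700000]
Iteration 2:
  c_2 = (1.290000 + 1.700000)/2 = 1.495000
  f(c_2) = f(1.495000) = 1.005337
  f(a) × f(c) < 0, new interval: [1.290000, 1.495000]

After 2 iteration(s), the approximation is c_2 = 1.495000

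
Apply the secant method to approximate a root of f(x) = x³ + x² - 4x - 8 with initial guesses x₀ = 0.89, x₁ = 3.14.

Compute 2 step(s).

f(x) = x³ + x² - 4x - 8
x₀ = 0.89, x₁ = 3.14

Secant formula: x_{n+1} = x_n - f(x_n)(x_n - x_{n-1})/(f(x_n) - f(x_{n-1}))

Iteration 1:
  f(0.890000) = -10.062931
  f(3.140000) = 20.258744
  x_2 = 3.140000 - 20.258744×(3.140000 - 0.890000)/(20.258744 - (-10.062931))
       = 1.636713
Iteration 2:
  f(3.140000) = 20.258744
  f(1.636713) = -7.483546
  x_3 = 1.636713 - (-7.483546)×(1.636713 - 3.140000)/(-7.483546 - 20.258744)
       = 2.042228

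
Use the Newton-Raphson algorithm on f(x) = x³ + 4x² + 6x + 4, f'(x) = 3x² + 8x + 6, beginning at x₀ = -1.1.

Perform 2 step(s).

f(x) = x³ + 4x² + 6x + 4
f'(x) = 3x² + 8x + 6
x₀ = -1.1

Newton-Raphson formula: x_{n+1} = x_n - f(x_n)/f'(x_n)

Iteration 1:
  f(-1.100000) = 0.909000
  f'(-1.100000) = 0.830000
  x_1 = -1.100000 - 0.909000/0.830000 = -2.195181
Iteration 2:
  f(-2.195181) = -0.473988
  f'(-2.195181) = 2.895009
  x_2 = -2.195181 - (-0.473988)/2.895009 = -2.031455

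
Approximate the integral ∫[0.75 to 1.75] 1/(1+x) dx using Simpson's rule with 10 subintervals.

f(x) = 1/(1+x)
a = 0.75, b = 1.75, n = 10
h = (b - a)/n = 0.100000

Simpson's rule: (h/3)[f(x₀) + 4f(x₁) + 2f(x₂) + ... + f(xₙ)]

x_0 = 0.7500, f(x_0) = 0.571429, coefficient = 1
x_1 = 0.8500, f(x_1) = 0.540541, coefficient = 4
x_2 = 0.9500, f(x_2) = 0.512821, coefficient = 2
x_3 = 1.0500, f(x_3) = 0.487805, coefficient = 4
x_4 = 1.1500, f(x_4) = 0.465116, coefficient = 2
x_5 = 1.2500, f(x_5) = 0.444444, coefficient = 4
x_6 = 1.3500, f(x_6) = 0.425532, coefficient = 2
x_7 = 1.4500, f(x_7) = 0.408163, coefficient = 4
x_8 = 1.5500, f(x_8) = 0.392157, coefficient = 2
x_9 = 1.6500, f(x_9) = 0.377358, coefficient = 4
x_10 = 1.7500, f(x_10) = 0.363636, coefficient = 1

I ≈ (0.100000/3) × 13.559563 = 0.451985
Exact value: 0.451985
Error: 0.000000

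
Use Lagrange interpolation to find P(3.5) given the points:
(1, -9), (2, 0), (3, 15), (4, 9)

Lagrange interpolation formula:
P(x) = Σ yᵢ × Lᵢ(x)
where Lᵢ(x) = Π_{j≠i} (x - xⱼ)/(xᵢ - xⱼ)

L_0(3.5) = (3.5 - 2)/(1 - 2) × (3.5 - 3)/(1 - 3) × (3.5 - 4)/(1 - 4) = 0.062500
L_1(3.5) = (3.5 - 1)/(2 - 1) × (3.5 - 3)/(2 - 3) × (3.5 - 4)/(2 - 4) = -0.312500
L_2(3.5) = (3.5 - 1)/(3 - 1) × (3.5 - 2)/(3 - 2) × (3.5 - 4)/(3 - 4) = 0.937500
L_3(3.5) = (3.5 - 1)/(4 - 1) × (3.5 - 2)/(4 - 2) × (3.5 - 3)/(4 - 3) = 0.312500

P(3.5) = (-9)×L_0(3.5) + 0×L_1(3.5) + 15×L_2(3.5) + 9×L_3(3.5)
P(3.5) = 16.312500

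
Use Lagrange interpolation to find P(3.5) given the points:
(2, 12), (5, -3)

Lagrange interpolation formula:
P(x) = Σ yᵢ × Lᵢ(x)
where Lᵢ(x) = Π_{j≠i} (x - xⱼ)/(xᵢ - xⱼ)

L_0(3.5) = (3.5 - 5)/(2 - 5) = 0.500000
L_1(3.5) = (3.5 - 2)/(5 - 2) = 0.500000

P(3.5) = 12×L_0(3.5) + (-3)×L_1(3.5)
P(3.5) = 4.500000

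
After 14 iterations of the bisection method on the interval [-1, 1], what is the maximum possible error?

Bisection error bound: |error| ≤ (b-a)/2^n
|error| ≤ (1 - (-1))/2^14 = 2/2^14
|error| ≤ 0.0001220703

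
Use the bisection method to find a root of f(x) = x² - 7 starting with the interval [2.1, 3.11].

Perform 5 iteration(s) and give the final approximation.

f(x) = x² - 7
Initial interval: [2.1, 3.11]

Iteration 1:
  c_1 = (2.100000 + 3.110000)/2 = 2.605000
  f(c_1) = f(2.605000) = -0.213975
  f(a) × f(c) ≥ 0, new interval: [2.605000, 3.110000]
Iteration 2:
  c_2 = (2.605000 + 3.110000)/2 = 2.857500
  f(c_2) = f(2.857500) = 1.165306
  f(a) × f(c) < 0, new interval: [2.605000, 2.857500]
Iteration 3:
  c_3 = (2.605000 + 2.857500)/2 = 2.731250
  f(c_3) = f(2.731250) = 0.459727
  f(a) × f(c) < 0, new interval: [2.605000, 2.731250]
Iteration 4:
  c_4 = (2.605000 + 2.731250)/2 = 2.668125
  f(c_4) = f(2.668125) = 0.118891
  f(a) × f(c) < 0, new interval: [2.605000, 2.668125]
Iteration 5:
  c_5 = (2.605000 + 2.668125)/2 = 2.636563
  f(c_5) = f(2.636563) = -0.048538
  f(a) × f(c) ≥ 0, new interval: [2.636563, 2.668125]

After 5 iteration(s), the approximation is c_5 = 2.636563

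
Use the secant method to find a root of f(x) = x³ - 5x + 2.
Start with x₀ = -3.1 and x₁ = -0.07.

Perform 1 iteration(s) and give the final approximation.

f(x) = x³ - 5x + 2
x₀ = -3.1, x₁ = -0.07

Secant formula: x_{n+1} = x_n - f(x_n)(x_n - x_{n-1})/(f(x_n) - f(x_{n-1}))

Iteration 1:
  f(-3.100000) = -12.291000
  f(-0.070000) = 2.349657
  x_2 = -0.070000 - 2.349657×(-0.070000 - (-3.100000))/(2.349657 - (-12.291000))
       = -0.556280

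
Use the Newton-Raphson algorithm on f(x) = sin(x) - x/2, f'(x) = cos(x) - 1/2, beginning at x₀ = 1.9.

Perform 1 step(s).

f(x) = sin(x) - x/2
f'(x) = cos(x) - 1/2
x₀ = 1.9

Newton-Raphson formula: x_{n+1} = x_n - f(x_n)/f'(x_n)

Iteration 1:
  f(1.900000) = -0.003700
  f'(1.900000) = -0.823290
  x_1 = 1.900000 - (-0.003700)/(-0.823290) = 1.895506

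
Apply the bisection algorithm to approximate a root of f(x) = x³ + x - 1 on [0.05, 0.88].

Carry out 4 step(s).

f(x) = x³ + x - 1
Initial interval: [0.05, 0.88]

Iteration 1:
  c_1 = (0.050000 + 0.880000)/2 = 0.465000
  f(c_1) = f(0.465000) = -0.434455
  f(a) × f(c) ≥ 0, new interval: [0.465000, 0.880000]
Iteration 2:
  c_2 = (0.465000 + 0.880000)/2 = 0.672500
  f(c_2) = f(0.672500) = -0.023358
  f(a) × f(c) ≥ 0, new interval: [0.672500, 0.880000]
Iteration 3:
  c_3 = (0.672500 + 0.880000)/2 = 0.776250
  f(c_3) = f(0.776250) = 0.243990
  f(a) × f(c) < 0, new interval: [0.672500, 0.776250]
Iteration 4:
  c_4 = (0.672500 + 0.776250)/2 = 0.724375
  f(c_4) = f(0.724375) = 0.104468
  f(a) × f(c) < 0, new interval: [0.672500, 0.724375]

After 4 iteration(s), the approximation is c_4 = 0.724375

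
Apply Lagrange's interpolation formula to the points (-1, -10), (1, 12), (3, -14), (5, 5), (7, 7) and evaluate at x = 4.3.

Lagrange interpolation formula:
P(x) = Σ yᵢ × Lᵢ(x)
where Lᵢ(x) = Π_{j≠i} (x - xⱼ)/(xᵢ - xⱼ)

L_0(4.3) = (4.3 - 1)/(-1 - 1) × (4.3 - 3)/(-1 - 3) × (4.3 - 5)/(-1 - 5) × (4.3 - 7)/(-1 - 7) = 0.021115
L_1(4.3) = (4.3 - (-1))/(1 - (-1)) × (4.3 - 3)/(1 - 3) × (4.3 - 5)/(1 - 5) × (4.3 - 7)/(1 - 7) = -0.135647
L_2(4.3) = (4.3 - (-1))/(3 - (-1)) × (4.3 - 1)/(3 - 1) × (4.3 - 5)/(3 - 5) × (4.3 - 7)/(3 - 7) = 0.516502
L_3(4.3) = (4.3 - (-1))/(5 - (-1)) × (4.3 - 1)/(5 - 1) × (4.3 - 3)/(5 - 3) × (4.3 - 7)/(5 - 7) = 0.639478
L_4(4.3) = (4.3 - (-1))/(7 - (-1)) × (4.3 - 1)/(7 - 1) × (4.3 - 3)/(7 - 3) × (4.3 - 5)/(7 - 5) = -0.041448

P(4.3) = (-10)×L_0(4.3) + 12×L_1(4.3) + (-14)×L_2(4.3) + 5×L_3(4.3) + 7×L_4(4.3)
P(4.3) = -6.162676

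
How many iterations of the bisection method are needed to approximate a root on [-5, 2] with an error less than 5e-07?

We need (b-a)/2^n ≤ 5e-07
(2 - (-5))/2^n ≤ 5e-07
7/2^n ≤ 5e-07
2^n ≥ 14000000
n ≥ log₂(14000000) = 23.74
n ≥ 24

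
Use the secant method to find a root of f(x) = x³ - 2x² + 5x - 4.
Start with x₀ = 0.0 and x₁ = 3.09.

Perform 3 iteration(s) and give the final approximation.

f(x) = x³ - 2x² + 5x - 4
x₀ = 0.0, x₁ = 3.09

Secant formula: x_{n+1} = x_n - f(x_n)(x_n - x_{n-1})/(f(x_n) - f(x_{n-1}))

Iteration 1:
  f(0.000000) = -4.000000
  f(3.090000) = 21.857429
  x_2 = 3.090000 - 21.857429×(3.090000 - 0.000000)/(21.857429 - (-4.000000))
       = 0.478006
Iteration 2:
  f(3.090000) = 21.857429
  f(0.478006) = -1.957731
  x_3 = 0.478006 - (-1.957731)×(0.478006 - 3.090000)/(-1.957731 - 21.857429)
       = 0.692725
Iteration 3:
  f(0.478006) = -1.957731
  f(0.692725) = -1.163693
  x_4 = 0.692725 - (-1.163693)×(0.692725 - 0.478006)/(-1.163693 - (-1.957731))
       = 1.007405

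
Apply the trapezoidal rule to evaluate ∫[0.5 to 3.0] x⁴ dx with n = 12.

f(x) = x⁴
a = 0.5, b = 3.0, n = 12
h = (b - a)/n = 0.208333

Trapezoidal rule: (h/2)[f(x₀) + 2f(x₁) + 2f(x₂) + ... + f(xₙ)]

x_0 = 0.5000, f(x_0) = 0.062500, coefficient = 1
x_1 = 0.7083, f(x_1) = 0.251739, coefficient = 2
x_2 = 0.9167, f(x_2) = 0.706067, coefficient = 2
x_3 = 1.1250, f(x_3) = 1.601807, coefficient = 2
x_4 = 1.3333, f(x_4) = 3.160494, coefficient = 2
x_5 = 1.5417, f(x_5) = 5.648875, coefficient = 2
x_6 = 1.7500, f(x_6) = 9.378906, coefficient = 2
x_7 = 1.9583, f(x_7) = 14.707758, coefficient = 2
x_8 = 2.1667, f(x_8) = 22.037809, coefficient = 2
x_9 = 2.3750, f(x_9) = 31.816650, coefficient = 2
x_10 = 2.5833, f(x_10) = 44.537085, coefficient = 2
x_11 = 2.7917, f(x_11) = 60.737127, coefficient = 2
x_12 = 3.0000, f(x_12) = 81.000000, coefficient = 1

I ≈ (0.208333/2) × 470.231132 = 48.982410
Exact value: 48.593750
Error: 0.388660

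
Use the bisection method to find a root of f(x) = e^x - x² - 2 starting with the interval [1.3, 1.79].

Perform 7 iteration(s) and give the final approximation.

f(x) = e^x - x² - 2
Initial interval: [1.3, 1.79]

Iteration 1:
  c_1 = (1.300000 + 1.790000)/2 = 1.545000
  f(c_1) = f(1.545000) = 0.300947
  f(a) × f(c) < 0, new interval: [1.300000, 1.545000]
Iteration 2:
  c_2 = (1.300000 + 1.545000)/2 = 1.422500
  f(c_2) = f(1.422500) = 0.123970
  f(a) × f(c) < 0, new interval: [1.300000, 1.422500]
Iteration 3:
  c_3 = (1.300000 + 1.422500)/2 = 1.361250
  f(c_3) = f(1.361250) = 0.048065
  f(a) × f(c) < 0, new interval: [1.300000, 1.361250]
Iteration 4:
  c_4 = (1.300000 + 1.361250)/2 = 1.330625
  f(c_4) = f(1.330625) = 0.012844
  f(a) × f(c) < 0, new interval: [1.300000, 1.330625]
Iteration 5:
  c_5 = (1.300000 + 1.330625)/2 = 1.315313
  f(c_5) = f(1.315313) = -0.004132
  f(a) × f(c) ≥ 0, new interval: [1.315313, 1.330625]
Iteration 6:
  c_6 = (1.315313 + 1.330625)/2 = 1.322969
  f(c_6) = f(1.322969) = 0.004305
  f(a) × f(c) < 0, new interval: [1.315313, 1.322969]
Iteration 7:
  c_7 = (1.315313 + 1.322969)/2 = 1.319141
  f(c_7) = f(1.319141) = 0.000074
  f(a) × f(c) < 0, new interval: [1.315313, 1.319141]

After 7 iteration(s), the approximation is c_7 = 1.319141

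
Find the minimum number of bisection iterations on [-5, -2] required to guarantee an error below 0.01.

We need (b-a)/2^n ≤ 0.01
(-2 - (-5))/2^n ≤ 0.01
3/2^n ≤ 0.01
2^n ≥ 300
n ≥ log₂(300) = 8.23
n ≥ 9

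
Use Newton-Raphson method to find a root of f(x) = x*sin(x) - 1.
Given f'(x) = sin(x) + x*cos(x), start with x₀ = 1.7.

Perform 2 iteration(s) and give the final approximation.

f(x) = x*sin(x) - 1
f'(x) = sin(x) + x*cos(x)
x₀ = 1.7

Newton-Raphson formula: x_{n+1} = x_n - f(x_n)/f'(x_n)

Iteration 1:
  f(1.700000) = 0.685830
  f'(1.700000) = 0.772629
  x_1 = 1.700000 - 0.685830/0.772629 = 0.812342
Iteration 2:
  f(0.812342) = -0.410320
  f'(0.812342) = 1.284629
  x_2 = 0.812342 - (-0.410320)/1.284629 = 1.131750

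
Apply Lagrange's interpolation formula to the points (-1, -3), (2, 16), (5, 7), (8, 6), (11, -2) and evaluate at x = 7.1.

Lagrange interpolation formula:
P(x) = Σ yᵢ × Lᵢ(x)
where Lᵢ(x) = Π_{j≠i} (x - xⱼ)/(xᵢ - xⱼ)

L_0(7.1) = (7.1 - 2)/(-1 - 2) × (7.1 - 5)/(-1 - 5) × (7.1 - 8)/(-1 - 8) × (7.1 - 11)/(-1 - 11) = 0.019338
L_1(7.1) = (7.1 - (-1))/(2 - (-1)) × (7.1 - 5)/(2 - 5) × (7.1 - 8)/(2 - 8) × (7.1 - 11)/(2 - 11) = -0.122850
L_2(7.1) = (7.1 - (-1))/(5 - (-1)) × (7.1 - 2)/(5 - 2) × (7.1 - 8)/(5 - 8) × (7.1 - 11)/(5 - 11) = 0.447525
L_3(7.1) = (7.1 - (-1))/(8 - (-1)) × (7.1 - 2)/(8 - 2) × (7.1 - 5)/(8 - 5) × (7.1 - 11)/(8 - 11) = 0.696150
L_4(7.1) = (7.1 - (-1))/(11 - (-1)) × (7.1 - 2)/(11 - 2) × (7.1 - 5)/(11 - 5) × (7.1 - 8)/(11 - 8) = -0.040163

P(7.1) = (-3)×L_0(7.1) + 16×L_1(7.1) + 7×L_2(7.1) + 6×L_3(7.1) + (-2)×L_4(7.1)
P(7.1) = 5.366288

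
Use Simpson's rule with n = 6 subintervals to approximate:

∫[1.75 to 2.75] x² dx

f(x) = x²
a = 1.75, b = 2.75, n = 6
h = (b - a)/n = 0.166667

Simpson's rule: (h/3)[f(x₀) + 4f(x₁) + 2f(x₂) + ... + f(xₙ)]

x_0 = 1.7500, f(x_0) = 3.062500, coefficient = 1
x_1 = 1.9167, f(x_1) = 3.673611, coefficient = 4
x_2 = 2.0833, f(x_2) = 4.340278, coefficient = 2
x_3 = 2.2500, f(x_3) = 5.062500, coefficient = 4
x_4 = 2.4167, f(x_4) = 5.840278, coefficient = 2
x_5 = 2.5833, f(x_5) = 6.673611, coefficient = 4
x_6 = 2.7500, f(x_6) = 7.562500, coefficient = 1

I ≈ (0.166667/3) × 92.625000 = 5.145833
Exact value: 5.145833
Error: 0.000000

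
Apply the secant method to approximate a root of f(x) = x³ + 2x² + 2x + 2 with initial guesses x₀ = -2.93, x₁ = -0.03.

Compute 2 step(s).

f(x) = x³ + 2x² + 2x + 2
x₀ = -2.93, x₁ = -0.03

Secant formula: x_{n+1} = x_n - f(x_n)(x_n - x_{n-1})/(f(x_n) - f(x_{n-1}))

Iteration 1:
  f(-2.930000) = -11.843957
  f(-0.030000) = 1.941773
  x_2 = -0.030000 - 1.941773×(-0.030000 - (-2.930000))/(1.941773 - (-11.843957))
       = -0.438476
Iteration 2:
  f(-0.030000) = 1.941773
  f(-0.438476) = 1.423268
  x_3 = -0.438476 - 1.423268×(-0.438476 - (-0.030000))/(1.423268 - 1.941773)
       = -1.559722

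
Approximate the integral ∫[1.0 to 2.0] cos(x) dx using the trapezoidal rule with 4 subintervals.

f(x) = cos(x)
a = 1.0, b = 2.0, n = 4
h = (b - a)/n = 0.250000

Trapezoidal rule: (h/2)[f(x₀) + 2f(x₁) + 2f(x₂) + ... + f(xₙ)]

x_0 = 1.0000, f(x_0) = 0.540302, coefficient = 1
x_1 = 1.2500, f(x_1) = 0.315322, coefficient = 2
x_2 = 1.5000, f(x_2) = 0.070737, coefficient = 2
x_3 = 1.7500, f(x_3) = -0.178246, coefficient = 2
x_4 = 2.0000, f(x_4) = -0.416147, coefficient = 1

I ≈ (0.250000/2) × 0.539782 = 0.067473
Exact value: 0.067826
Error: 0.000354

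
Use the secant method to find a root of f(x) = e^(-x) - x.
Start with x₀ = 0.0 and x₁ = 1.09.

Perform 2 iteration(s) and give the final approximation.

f(x) = e^(-x) - x
x₀ = 0.0, x₁ = 1.09

Secant formula: x_{n+1} = x_n - f(x_n)(x_n - x_{n-1})/(f(x_n) - f(x_{n-1}))

Iteration 1:
  f(0.000000) = 1.000000
  f(1.090000) = -0.753784
  x_2 = 1.090000 - (-0.753784)×(1.090000 - 0.000000)/(-0.753784 - 1.000000)
       = 0.621513
Iteration 2:
  f(1.090000) = -0.753784
  f(0.621513) = -0.084383
  x_3 = 0.621513 - (-0.084383)×(0.621513 - 1.090000)/(-0.084383 - (-0.753784))
       = 0.562458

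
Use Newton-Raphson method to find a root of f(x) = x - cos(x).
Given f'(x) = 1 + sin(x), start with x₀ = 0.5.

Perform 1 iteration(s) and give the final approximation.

f(x) = x - cos(x)
f'(x) = 1 + sin(x)
x₀ = 0.5

Newton-Raphson formula: x_{n+1} = x_n - f(x_n)/f'(x_n)

Iteration 1:
  f(0.500000) = -0.377583
  f'(0.500000) = 1.479426
  x_1 = 0.500000 - (-0.377583)/1.479426 = 0.755222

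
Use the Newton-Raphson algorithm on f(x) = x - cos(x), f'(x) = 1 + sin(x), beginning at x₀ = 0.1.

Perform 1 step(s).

f(x) = x - cos(x)
f'(x) = 1 + sin(x)
x₀ = 0.1

Newton-Raphson formula: x_{n+1} = x_n - f(x_n)/f'(x_n)

Iteration 1:
  f(0.100000) = -0.895004
  f'(0.100000) = 1.099833
  x_1 = 0.100000 - (-0.895004)/1.099833 = 0.913763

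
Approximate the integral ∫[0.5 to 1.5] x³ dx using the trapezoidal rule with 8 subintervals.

f(x) = x³
a = 0.5, b = 1.5, n = 8
h = (b - a)/n = 0.125000

Trapezoidal rule: (h/2)[f(x₀) + 2f(x₁) + 2f(x₂) + ... + f(xₙ)]

x_0 = 0.5000, f(x_0) = 0.125000, coefficient = 1
x_1 = 0.6250, f(x_1) = 0.244141, coefficient = 2
x_2 = 0.7500, f(x_2) = 0.421875, coefficient = 2
x_3 = 0.8750, f(x_3) = 0.669922, coefficient = 2
x_4 = 1.0000, f(x_4) = 1.000000, coefficient = 2
x_5 = 1.1250, f(x_5) = 1.423828, coefficient = 2
x_6 = 1.2500, f(x_6) = 1.953125, coefficient = 2
x_7 = 1.3750, f(x_7) = 2.599609, coefficient = 2
x_8 = 1.5000, f(x_8) = 3.375000, coefficient = 1

I ≈ (0.125000/2) × 20.125000 = 1.257812
Exact value: 1.250000
Error: 0.007812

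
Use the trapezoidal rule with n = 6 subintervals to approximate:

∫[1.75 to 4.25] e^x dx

f(x) = e^x
a = 1.75, b = 4.25, n = 6
h = (b - a)/n = 0.416667

Trapezoidal rule: (h/2)[f(x₀) + 2f(x₁) + 2f(x₂) + ... + f(xₙ)]

x_0 = 1.7500, f(x_0) = 5.754603, coefficient = 1
x_1 = 2.1667, f(x_1) = 8.729138, coefficient = 2
x_2 = 2.5833, f(x_2) = 13.241202, coefficient = 2
x_3 = 3.0000, f(x_3) = 20.085537, coefficient = 2
x_4 = 3.4167, f(x_4) = 30.467687, coefficient = 2
x_5 = 3.8333, f(x_5) = 46.216336, coefficient = 2
x_6 = 4.2500, f(x_6) = 70.105412, coefficient = 1

I ≈ (0.416667/2) × 313.339815 = 65.279128
Exact value: 64.350810
Error: 0.928319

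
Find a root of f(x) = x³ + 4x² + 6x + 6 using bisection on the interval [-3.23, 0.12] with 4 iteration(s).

f(x) = x³ + 4x² + 6x + 6
Initial interval: [-3.23, 0.12]

Iteration 1:
  c_1 = (-3.230000 + 0.120000)/2 = -1.555000
  f(c_1) = f(-1.555000) = 2.582071
  f(a) × f(c) < 0, new interval: [-3.230000, -1.555000]
Iteration 2:
  c_2 = (-3.230000 + (-1.555000))/2 = -2.392500
  f(c_2) = f(-2.392500) = 0.846420
  f(a) × f(c) < 0, new interval: [-3.230000, -2.392500]
Iteration 3:
  c_3 = (-3.230000 + (-2.392500))/2 = -2.811250
  f(c_3) = f(-2.811250) = -1.472658
  f(a) × f(c) ≥ 0, new interval: [-2.811250, -2.392500]
Iteration 4:
  c_4 = (-2.811250 + (-2.392500))/2 = -2.601875
  f(c_4) = f(-2.601875) = -0.146288
  f(a) × f(c) ≥ 0, new interval: [-2.601875, -2.392500]

After 4 iteration(s), the approximation is c_4 = -2.601875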